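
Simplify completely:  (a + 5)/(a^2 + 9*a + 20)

Factor: a^2 + 9*a + 20 = (a + 5)*(a + 4)
Cancel the common factor (a + 5).

1/(a + 4)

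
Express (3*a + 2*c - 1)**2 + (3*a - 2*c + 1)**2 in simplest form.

18*a**2 + 8*c**2 - 8*c + 2

Binomially expand both and collect terms in (3*a), (2*c - 1).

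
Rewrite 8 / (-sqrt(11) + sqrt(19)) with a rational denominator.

sqrt(11) + sqrt(19)

Multiply numerator and denominator by sqrt(11) + sqrt(19).
Denominator becomes 8; numerator becomes 8*sqrt(11) + 8*sqrt(19).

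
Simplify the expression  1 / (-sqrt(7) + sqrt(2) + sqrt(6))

(-sqrt(7) + 3*sqrt(6) + 11*sqrt(2) + 4*sqrt(21))/47

Group as (sqrt(2) + sqrt(6)) - sqrt(7); multiply by (sqrt(2) + sqrt(6)) + sqrt(7), then rationalise the remaining surd.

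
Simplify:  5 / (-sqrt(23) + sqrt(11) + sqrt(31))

Group as (sqrt(11) + sqrt(31)) - sqrt(23); multiply by (sqrt(11) + sqrt(31)) + sqrt(23), then rationalise the remaining surd.

(-95*sqrt(23) + 15*sqrt(31) + 215*sqrt(11) + 10*sqrt(7843))/1003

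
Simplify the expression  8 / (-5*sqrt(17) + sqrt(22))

(-40*sqrt(17) - 8*sqrt(22))/403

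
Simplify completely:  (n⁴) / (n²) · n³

n⁵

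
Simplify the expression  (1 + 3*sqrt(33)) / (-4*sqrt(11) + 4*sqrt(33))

Multiply numerator and denominator by 4*sqrt(11) + 4*sqrt(33).
Denominator becomes 352; numerator becomes 4*sqrt(11) + 4*sqrt(33) + 132*sqrt(3) + 396.

(sqrt(11) + sqrt(33) + 33*sqrt(3) + 99)/88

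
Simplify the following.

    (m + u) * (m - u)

m^2 - u^2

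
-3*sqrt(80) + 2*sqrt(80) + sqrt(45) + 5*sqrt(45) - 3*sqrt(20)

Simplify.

8*sqrt(5)

3*sqrt(80) = 12*sqrt(5); 2*sqrt(80) = 8*sqrt(5); sqrt(45) = 3*sqrt(5); 5*sqrt(45) = 15*sqrt(5); 3*sqrt(20) = 6*sqrt(5)
Combine: (-12 + 8 + 3 + 15 - 6)·sqrt(5) = 8*sqrt(5)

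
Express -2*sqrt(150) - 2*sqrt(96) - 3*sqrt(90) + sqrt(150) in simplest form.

2*sqrt(150) = 10*sqrt(6); 2*sqrt(96) = 8*sqrt(6); 3*sqrt(90) = 9*sqrt(10); sqrt(150) = 5*sqrt(6)

-13*sqrt(6) - 9*sqrt(10)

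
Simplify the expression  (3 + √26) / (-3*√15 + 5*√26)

Multiply numerator and denominator by 3*√15 + 5*√26.
Denominator becomes 515; numerator becomes 9*√15 + 3*√390 + 15*√26 + 130.

(9*√15 + 3*√390 + 15*√26 + 130)/515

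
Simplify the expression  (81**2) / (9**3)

81**2 = 3**8; 9**3 = 3**6
Combine exponents: 3**2

3**2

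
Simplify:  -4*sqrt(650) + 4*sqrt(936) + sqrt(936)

4*sqrt(650) = 20*sqrt(26); 4*sqrt(936) = 24*sqrt(26); sqrt(936) = 6*sqrt(26)
Combine: (-20 + 24 + 6)·sqrt(26) = 10*sqrt(26)

10*sqrt(26)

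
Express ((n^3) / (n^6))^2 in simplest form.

n^(-6)

Inside the bracket: (n^-3)
Raise to the power 2: (n^-6)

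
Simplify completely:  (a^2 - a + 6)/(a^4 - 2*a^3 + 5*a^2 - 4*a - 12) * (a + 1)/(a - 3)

Factor: a^4 - 2*a^3 + 5*a^2 - 4*a - 12 = (a^2 - a + 6)*(a + 1)*(a - 2)
Cancel the common factors (a^2 - a + 6), (a + 1).

1/(a^2 - 5*a + 6)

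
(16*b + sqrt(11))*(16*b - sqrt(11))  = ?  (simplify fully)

Product of conjugates: (P+Q)(P-Q) = P^2 - Q^2.

256*b^2 - 11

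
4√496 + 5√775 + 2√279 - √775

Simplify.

4√496 = 16*√31; 5√775 = 25*√31; 2√279 = 6*√31; √775 = 5*√31
Combine: (16 + 25 + 6 - 5)·√31 = 42*√31

42*√31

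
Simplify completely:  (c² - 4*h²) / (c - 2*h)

c + 2*h

Factor c^2 - (2*h)^2 and cancel (c - 2*h).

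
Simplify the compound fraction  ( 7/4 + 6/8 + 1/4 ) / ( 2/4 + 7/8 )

Numerator: 7/4 + 6/8 + 1/4 = 11/4
Denominator: 2/4 + 7/8 = 11/8
Divide: (11/4) · (8/11) = 2

2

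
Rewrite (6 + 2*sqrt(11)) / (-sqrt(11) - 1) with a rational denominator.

Multiply numerator and denominator by -1 + sqrt(11).
Denominator becomes -10; numerator becomes 4*sqrt(11) + 16.

(-8 - 2*sqrt(11))/5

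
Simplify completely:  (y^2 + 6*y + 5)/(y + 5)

y + 1

Factor: y^2 + 6*y + 5 = (y + 5)*(y + 1)
Cancel the common factor (y + 5).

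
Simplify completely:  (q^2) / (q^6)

q^(-4)

Quotient: (q^-4)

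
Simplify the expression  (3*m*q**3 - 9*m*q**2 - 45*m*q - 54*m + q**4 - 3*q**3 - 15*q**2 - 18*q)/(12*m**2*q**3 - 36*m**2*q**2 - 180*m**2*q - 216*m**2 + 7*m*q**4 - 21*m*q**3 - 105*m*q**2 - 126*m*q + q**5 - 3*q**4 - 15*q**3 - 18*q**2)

1/(4*m + q)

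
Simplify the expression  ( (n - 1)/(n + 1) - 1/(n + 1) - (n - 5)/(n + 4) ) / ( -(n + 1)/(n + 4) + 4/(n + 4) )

Numerator: (n - 1)/(n + 1) - 1/(n + 1) - (n - 5)/(n + 4) = (6*n - 3)/(n^2 + 5*n + 4)
Denominator: -(n + 1)/(n + 4) + 4/(n + 4) = (-n + 3)/(n + 4)
Divide: ((6*n - 3)/(n^2 + 5*n + 4)) · ((n + 4)/(-n + 3)) = (-6*n + 3)/(n^2 - 2*n - 3)

(-6*n + 3)/(n^2 - 2*n - 3)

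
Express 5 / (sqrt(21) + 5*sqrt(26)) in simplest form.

Multiply numerator and denominator by -5*sqrt(26) + sqrt(21).
Denominator becomes -629; numerator becomes -25*sqrt(26) + 5*sqrt(21).

(-5*sqrt(21) + 25*sqrt(26))/629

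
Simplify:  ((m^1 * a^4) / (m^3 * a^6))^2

Inside the bracket: (m^-2) * (a^-2)
Raise to the power 2: (m^-4) * (a^-4)

1/(a^4*m^4)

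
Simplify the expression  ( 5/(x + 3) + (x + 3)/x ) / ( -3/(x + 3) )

Numerator: 5/(x + 3) + (x + 3)/x = (x² + 11*x + 9)/(x² + 3*x)
Denominator: -3/(x + 3) = -3/(x + 3)
Divide: ((x² + 11*x + 9)/(x² + 3*x)) · (-x/3 - 1) = (-x² - 11*x - 9)/(3*x)

(-x² - 11*x - 9)/(3*x)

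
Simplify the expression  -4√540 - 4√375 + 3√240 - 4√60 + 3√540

4√540 = 24*√15; 4√375 = 20*√15; 3√240 = 12*√15; 4√60 = 8*√15; 3√540 = 18*√15
Combine: (-24 - 20 + 12 - 8 + 18)·√15 = -22*√15

-22*√15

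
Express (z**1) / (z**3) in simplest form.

Quotient: (z**-2)

z**(-2)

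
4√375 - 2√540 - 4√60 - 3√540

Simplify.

4√375 = 20*√15; 2√540 = 12*√15; 4√60 = 8*√15; 3√540 = 18*√15
Combine: (20 - 12 - 8 - 18)·√15 = -18*√15

-18*√15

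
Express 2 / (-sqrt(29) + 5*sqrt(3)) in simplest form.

Multiply numerator and denominator by sqrt(29) + 5*sqrt(3).
Denominator becomes 46; numerator becomes 2*sqrt(29) + 10*sqrt(3).

(sqrt(29) + 5*sqrt(3))/23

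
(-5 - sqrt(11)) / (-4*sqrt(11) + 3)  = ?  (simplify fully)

(59 + 23*sqrt(11))/167

Multiply numerator and denominator by 3 + 4*sqrt(11).
Denominator becomes -167; numerator becomes -23*sqrt(11) - 59.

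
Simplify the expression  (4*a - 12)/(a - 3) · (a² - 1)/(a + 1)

Factor: 4*a - 12 = 4·(a - 3);  a² - 1 = (a - 1)·(a + 1)
Cancel the common factors (a + 1), (a - 3).

4*a - 4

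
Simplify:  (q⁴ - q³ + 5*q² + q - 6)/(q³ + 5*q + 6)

Factor: q⁴ - q³ + 5*q² + q - 6 = (q - 1)·(q² - q + 6)·(q + 1);  q³ + 5*q + 6 = (q² - q + 6)·(q + 1)
Cancel the common factors (q² - q + 6), (q + 1).

q - 1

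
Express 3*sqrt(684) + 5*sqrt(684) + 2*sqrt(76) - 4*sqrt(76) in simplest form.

3*sqrt(684) = 18*sqrt(19); 5*sqrt(684) = 30*sqrt(19); 2*sqrt(76) = 4*sqrt(19); 4*sqrt(76) = 8*sqrt(19)
Combine: (18 + 30 + 4 - 8)·sqrt(19) = 44*sqrt(19)

44*sqrt(19)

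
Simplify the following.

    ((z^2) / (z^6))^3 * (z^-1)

z^(-13)

Inside the bracket: (z^-4)
Raise to the power 3: (z^-12)
Multiply by (z^-1): add exponents.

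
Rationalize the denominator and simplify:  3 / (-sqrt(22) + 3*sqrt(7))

(3*sqrt(22) + 9*sqrt(7))/41

Multiply numerator and denominator by sqrt(22) + 3*sqrt(7).
Denominator becomes 41; numerator becomes 3*sqrt(22) + 9*sqrt(7).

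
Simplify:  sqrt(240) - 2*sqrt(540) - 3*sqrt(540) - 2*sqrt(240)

-34*sqrt(15)

sqrt(240) = 4*sqrt(15); 2*sqrt(540) = 12*sqrt(15); 3*sqrt(540) = 18*sqrt(15); 2*sqrt(240) = 8*sqrt(15)
Combine: (4 - 12 - 18 - 8)·sqrt(15) = -34*sqrt(15)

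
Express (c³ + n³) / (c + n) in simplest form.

c² - c*n + n²

Factor as (a+b)(a^2-ab+b^2) with a=c, b=n.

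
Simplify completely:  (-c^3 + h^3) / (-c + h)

c^2 + c*h + h^2

Factor as (a-b)(a^2+ab+b^2) with a=h, b=c.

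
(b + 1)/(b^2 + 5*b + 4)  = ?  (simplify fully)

1/(b + 4)

Factor: b^2 + 5*b + 4 = (b + 4)*(b + 1)
Cancel the common factor (b + 1).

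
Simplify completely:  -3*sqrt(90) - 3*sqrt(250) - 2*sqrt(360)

3*sqrt(90) = 9*sqrt(10); 3*sqrt(250) = 15*sqrt(10); 2*sqrt(360) = 12*sqrt(10)
Combine: (-9 - 15 - 12)·sqrt(10) = -36*sqrt(10)

-36*sqrt(10)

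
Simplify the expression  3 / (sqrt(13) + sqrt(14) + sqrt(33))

(-3*sqrt(6006) - 9*sqrt(33) + 48*sqrt(14) + 51*sqrt(13))/346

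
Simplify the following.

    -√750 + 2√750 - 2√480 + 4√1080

√750 = 5*√30; 2√750 = 10*√30; 2√480 = 8*√30; 4√1080 = 24*√30
Combine: (-5 + 10 - 8 + 24)·√30 = 21*√30

21*√30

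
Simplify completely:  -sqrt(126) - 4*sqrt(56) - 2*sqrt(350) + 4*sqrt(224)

sqrt(126) = 3*sqrt(14); 4*sqrt(56) = 8*sqrt(14); 2*sqrt(350) = 10*sqrt(14); 4*sqrt(224) = 16*sqrt(14)
Combine: (-3 - 8 - 10 + 16)·sqrt(14) = -5*sqrt(14)

-5*sqrt(14)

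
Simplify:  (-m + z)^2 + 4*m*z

(m + z)^2

Expand the square and combine the 4*m*z term.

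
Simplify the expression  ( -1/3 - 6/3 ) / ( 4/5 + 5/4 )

Numerator: -1/3 - 6/3 = -7/3
Denominator: 4/5 + 5/4 = 41/20
Divide: (-7/3) · (20/41) = -140/123

-140/123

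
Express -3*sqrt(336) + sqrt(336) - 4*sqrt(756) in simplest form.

3*sqrt(336) = 12*sqrt(21); sqrt(336) = 4*sqrt(21); 4*sqrt(756) = 24*sqrt(21)
Combine: (-12 + 4 - 24)·sqrt(21) = -32*sqrt(21)

-32*sqrt(21)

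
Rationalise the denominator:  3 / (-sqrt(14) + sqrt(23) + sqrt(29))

Group as (sqrt(23) + sqrt(29)) - sqrt(14); multiply by (sqrt(23) + sqrt(29)) + sqrt(14), then rationalise the remaining surd.

(-19*sqrt(14) + 4*sqrt(29) + 10*sqrt(23) + sqrt(9338))/204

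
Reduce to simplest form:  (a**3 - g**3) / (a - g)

a**2 + a*g + g**2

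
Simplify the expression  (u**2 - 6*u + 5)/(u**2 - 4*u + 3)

Factor: u**2 - 6*u + 5 = (u - 1)*(u - 5);  u**2 - 4*u + 3 = (u - 3)*(u - 1)
Cancel the common factor (u - 1).

(u - 5)/(u - 3)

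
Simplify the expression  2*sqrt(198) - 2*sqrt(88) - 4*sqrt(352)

-14*sqrt(22)

2*sqrt(198) = 6*sqrt(22); 2*sqrt(88) = 4*sqrt(22); 4*sqrt(352) = 16*sqrt(22)
Combine: (6 - 4 - 16)·sqrt(22) = -14*sqrt(22)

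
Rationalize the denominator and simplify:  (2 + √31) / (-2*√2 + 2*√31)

Multiply numerator and denominator by 2*√2 + 2*√31.
Denominator becomes 116; numerator becomes 4*√2 + 2*√62 + 4*√31 + 62.

(2*√2 + √62 + 2*√31 + 31)/58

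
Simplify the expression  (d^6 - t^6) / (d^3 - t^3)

d^3 + t^3

Difference of sixth powers: factor out (d^3 - t^3).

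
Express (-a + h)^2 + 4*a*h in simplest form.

Expanding gives a^2 + 2*a*h + h^2, a perfect square.

(a + h)^2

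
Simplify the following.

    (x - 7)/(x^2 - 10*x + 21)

Factor: x^2 - 10*x + 21 = (x - 7)*(x - 3)
Cancel the common factor (x - 7).

1/(x - 3)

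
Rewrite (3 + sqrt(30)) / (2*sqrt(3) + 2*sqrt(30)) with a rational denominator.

(-sqrt(10) - sqrt(3) + sqrt(30) + 10)/18

Multiply numerator and denominator by -2*sqrt(3) + 2*sqrt(30).
Denominator becomes 108; numerator becomes -6*sqrt(10) - 6*sqrt(3) + 6*sqrt(30) + 60.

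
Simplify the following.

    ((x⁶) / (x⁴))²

x⁴

Inside the bracket: x²
Raise to the power 2: x⁴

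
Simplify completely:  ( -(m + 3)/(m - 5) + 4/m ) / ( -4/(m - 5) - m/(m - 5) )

Numerator: -(m + 3)/(m - 5) + 4/m = (-m^2 + m - 20)/(m^2 - 5*m)
Denominator: -4/(m - 5) - m/(m - 5) = (-m - 4)/(m - 5)
Divide: ((-m^2 + m - 20)/(m^2 - 5*m)) · ((m - 5)/(-m - 4)) = (m^2 - m + 20)/(m^2 + 4*m)

(m^2 - m + 20)/(m^2 + 4*m)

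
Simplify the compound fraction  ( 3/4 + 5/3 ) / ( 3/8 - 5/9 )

-174/13

Numerator: 3/4 + 5/3 = 29/12
Denominator: 3/8 - 5/9 = -13/72
Divide: (29/12) · (-72/13) = -174/13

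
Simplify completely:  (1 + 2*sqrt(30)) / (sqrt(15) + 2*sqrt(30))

(-30*sqrt(2) - sqrt(15) + 2*sqrt(30) + 120)/105

Multiply numerator and denominator by -sqrt(15) + 2*sqrt(30).
Denominator becomes 105; numerator becomes -30*sqrt(2) - sqrt(15) + 2*sqrt(30) + 120.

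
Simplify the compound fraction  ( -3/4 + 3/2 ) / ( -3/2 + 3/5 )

Numerator: -3/4 + 3/2 = 3/4
Denominator: -3/2 + 3/5 = -9/10
Divide: (3/4) · (-10/9) = -5/6

-5/6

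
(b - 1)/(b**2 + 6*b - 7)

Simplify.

1/(b + 7)

Factor: b**2 + 6*b - 7 = (b - 1)*(b + 7)
Cancel the common factor (b - 1).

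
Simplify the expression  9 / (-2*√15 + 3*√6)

Multiply numerator and denominator by 3*√6 + 2*√15.
Denominator becomes -6; numerator becomes 27*√6 + 18*√15.

(-6*√15 - 9*√6)/2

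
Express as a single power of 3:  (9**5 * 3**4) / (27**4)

9**5 = 3**10; 3**4 = 3**4; 27**4 = 3**12
Combine exponents: 3**2

3**2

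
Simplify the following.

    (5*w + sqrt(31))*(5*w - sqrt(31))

25*w^2 - 31

Product of conjugates: (P+Q)(P-Q) = P^2 - Q^2.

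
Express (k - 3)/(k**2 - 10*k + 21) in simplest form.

Factor: k**2 - 10*k + 21 = (k - 3)*(k - 7)
Cancel the common factor (k - 3).

1/(k - 7)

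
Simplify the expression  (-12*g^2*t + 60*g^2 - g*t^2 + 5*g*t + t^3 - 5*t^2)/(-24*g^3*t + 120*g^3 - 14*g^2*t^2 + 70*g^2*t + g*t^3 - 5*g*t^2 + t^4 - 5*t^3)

1/(2*g + t)

Factor: -12*g^2*t + 60*g^2 - g*t^2 + 5*g*t + t^3 - 5*t^2 = (-4*g + t)*(3*g + t)*(t - 5);  -24*g^3*t + 120*g^3 - 14*g^2*t^2 + 70*g^2*t + g*t^3 - 5*g*t^2 + t^4 - 5*t^3 = (t - 5)*(2*g + t)*(3*g + t)*(-4*g + t)
Cancel the common factors (3*g + t), (t - 5), (-4*g + t).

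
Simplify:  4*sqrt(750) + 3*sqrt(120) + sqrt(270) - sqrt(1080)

23*sqrt(30)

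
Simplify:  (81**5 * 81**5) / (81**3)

81**5 = 3**20; 81**5 = 3**20; 81**3 = 3**12
Combine exponents: 3**28

3**28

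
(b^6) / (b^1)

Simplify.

b^5

Quotient: b^5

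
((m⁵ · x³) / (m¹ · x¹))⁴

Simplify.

Inside the bracket: m⁴ · x²
Raise to the power 4: m^16 · x⁸

m^16*x⁸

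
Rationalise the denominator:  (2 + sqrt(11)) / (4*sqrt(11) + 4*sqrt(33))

(-11 - 2*sqrt(11) + 2*sqrt(33) + 11*sqrt(3))/88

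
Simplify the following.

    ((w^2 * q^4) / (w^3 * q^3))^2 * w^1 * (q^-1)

Inside the bracket: (w^-1) * q^1
Raise to the power 2: (w^-2) * q^2
Multiply by w^1 * (q^-1): add exponents.

q/w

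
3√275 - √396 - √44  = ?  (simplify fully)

3√275 = 15*√11; √396 = 6*√11; √44 = 2*√11
Combine: (15 - 6 - 2)·√11 = 7*√11

7*√11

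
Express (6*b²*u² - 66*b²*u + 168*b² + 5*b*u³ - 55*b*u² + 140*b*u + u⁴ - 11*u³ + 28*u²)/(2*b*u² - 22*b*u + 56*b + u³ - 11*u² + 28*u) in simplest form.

3*b + u

Factor: 6*b²*u² - 66*b²*u + 168*b² + 5*b*u³ - 55*b*u² + 140*b*u + u⁴ - 11*u³ + 28*u² = (u - 7)·(3*b + u)·(u - 4)·(2*b + u);  2*b*u² - 22*b*u + 56*b + u³ - 11*u² + 28*u = (u - 7)·(u - 4)·(2*b + u)
Cancel the common factors (u - 7), (u - 4), (2*b + u).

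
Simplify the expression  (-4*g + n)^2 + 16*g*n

Expanding gives 16*g^2 + 8*g*n + n^2, a perfect square.

(4*g + n)^2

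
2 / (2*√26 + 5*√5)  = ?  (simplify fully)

(-4*√26 + 10*√5)/21

Multiply numerator and denominator by -5*√5 + 2*√26.
Denominator becomes -21; numerator becomes -10*√5 + 4*√26.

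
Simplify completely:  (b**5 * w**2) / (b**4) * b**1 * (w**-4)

b**2/w**2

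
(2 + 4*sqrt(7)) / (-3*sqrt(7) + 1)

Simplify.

Multiply numerator and denominator by 1 + 3*sqrt(7).
Denominator becomes -62; numerator becomes 10*sqrt(7) + 86.

(-43 - 5*sqrt(7))/31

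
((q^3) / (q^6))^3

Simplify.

q^(-9)

Inside the bracket: (q^-3)
Raise to the power 3: (q^-9)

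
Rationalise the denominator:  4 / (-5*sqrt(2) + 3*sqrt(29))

(20*sqrt(2) + 12*sqrt(29))/211

Multiply numerator and denominator by 5*sqrt(2) + 3*sqrt(29).
Denominator becomes 211; numerator becomes 20*sqrt(2) + 12*sqrt(29).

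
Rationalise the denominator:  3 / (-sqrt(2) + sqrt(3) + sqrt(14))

(-13*sqrt(3) - 4*sqrt(21) + 15*sqrt(2) + 9*sqrt(14))/19

Group as (sqrt(3) + sqrt(14)) - sqrt(2); multiply by (sqrt(3) + sqrt(14)) + sqrt(2), then rationalise the remaining surd.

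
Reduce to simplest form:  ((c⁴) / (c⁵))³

c^(-3)

Inside the bracket: (c^-1)
Raise to the power 3: (c^-3)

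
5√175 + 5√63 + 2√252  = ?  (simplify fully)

5√175 = 25*√7; 5√63 = 15*√7; 2√252 = 12*√7
Combine: (25 + 15 + 12)·√7 = 52*√7

52*√7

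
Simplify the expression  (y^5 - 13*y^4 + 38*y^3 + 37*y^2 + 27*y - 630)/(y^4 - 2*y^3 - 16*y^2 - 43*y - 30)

(y^2 - 10*y + 21)/(y + 1)

Factor: y^5 - 13*y^4 + 38*y^3 + 37*y^2 + 27*y - 630 = (y^2 + 3*y + 5)*(y - 7)*(y - 6)*(y - 3);  y^4 - 2*y^3 - 16*y^2 - 43*y - 30 = (y + 1)*(y - 6)*(y^2 + 3*y + 5)
Cancel the common factors (y^2 + 3*y + 5), (y - 6).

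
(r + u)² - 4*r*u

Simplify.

(r - u)²

Expanding gives r² - 2*r*u + u², a perfect square.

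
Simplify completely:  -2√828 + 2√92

-8*√23

2√828 = 12*√23; 2√92 = 4*√23
Combine: (-12 + 4)·√23 = -8*√23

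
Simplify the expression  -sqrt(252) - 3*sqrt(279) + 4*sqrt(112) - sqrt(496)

-13*sqrt(31) + 10*sqrt(7)

sqrt(252) = 6*sqrt(7); 3*sqrt(279) = 9*sqrt(31); 4*sqrt(112) = 16*sqrt(7); sqrt(496) = 4*sqrt(31)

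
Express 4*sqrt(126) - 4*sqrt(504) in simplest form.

4*sqrt(126) = 12*sqrt(14); 4*sqrt(504) = 24*sqrt(14)
Combine: (12 - 24)·sqrt(14) = -12*sqrt(14)

-12*sqrt(14)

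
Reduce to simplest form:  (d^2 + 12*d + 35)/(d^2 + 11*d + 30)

(d + 7)/(d + 6)

Factor: d^2 + 12*d + 35 = (d + 5)*(d + 7);  d^2 + 11*d + 30 = (d + 5)*(d + 6)
Cancel the common factor (d + 5).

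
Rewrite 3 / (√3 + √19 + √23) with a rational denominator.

(-6*√1311 - 3*√23 + 21*√19 + 117*√3)/227

Group as (√3 + √23) + √19; multiply by (√3 + √23) - √19, then rationalise the remaining surd.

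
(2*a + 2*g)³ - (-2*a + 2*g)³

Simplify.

Write as f((2*g),(2*a)) - f((2*g),-(2*a)) and expand.

16*a*(a² + 3*g²)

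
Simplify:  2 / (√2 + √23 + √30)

Group as (√23 + √30) + √2; multiply by (√23 + √30) - √2, then rationalise the remaining surd.

(-8*√345 - 10*√30 + 18*√23 + 102*√2)/159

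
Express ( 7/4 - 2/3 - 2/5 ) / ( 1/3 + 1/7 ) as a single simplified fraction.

287/200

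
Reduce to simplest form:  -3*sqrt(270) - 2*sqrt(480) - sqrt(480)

-21*sqrt(30)

3*sqrt(270) = 9*sqrt(30); 2*sqrt(480) = 8*sqrt(30); sqrt(480) = 4*sqrt(30)
Combine: (-9 - 8 - 4)·sqrt(30) = -21*sqrt(30)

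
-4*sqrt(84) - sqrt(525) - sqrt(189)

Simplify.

-16*sqrt(21)

4*sqrt(84) = 8*sqrt(21); sqrt(525) = 5*sqrt(21); sqrt(189) = 3*sqrt(21)
Combine: (-8 - 5 - 3)·sqrt(21) = -16*sqrt(21)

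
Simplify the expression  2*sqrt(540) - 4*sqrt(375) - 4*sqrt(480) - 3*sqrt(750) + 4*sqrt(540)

-31*sqrt(30) + 16*sqrt(15)

2*sqrt(540) = 12*sqrt(15); 4*sqrt(375) = 20*sqrt(15); 4*sqrt(480) = 16*sqrt(30); 3*sqrt(750) = 15*sqrt(30); 4*sqrt(540) = 24*sqrt(15)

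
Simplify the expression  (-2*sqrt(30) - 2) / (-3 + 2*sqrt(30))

Multiply numerator and denominator by -2*sqrt(30) - 3.
Denominator becomes -111; numerator becomes 10*sqrt(30) + 126.

(-126 - 10*sqrt(30))/111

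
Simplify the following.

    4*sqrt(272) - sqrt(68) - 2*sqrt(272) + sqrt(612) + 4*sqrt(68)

20*sqrt(17)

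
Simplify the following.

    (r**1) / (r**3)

r**(-2)

Quotient: (r**-2)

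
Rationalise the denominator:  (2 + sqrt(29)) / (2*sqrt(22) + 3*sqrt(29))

Multiply numerator and denominator by -2*sqrt(22) + 3*sqrt(29).
Denominator becomes 173; numerator becomes -2*sqrt(638) - 4*sqrt(22) + 6*sqrt(29) + 87.

(-2*sqrt(638) - 4*sqrt(22) + 6*sqrt(29) + 87)/173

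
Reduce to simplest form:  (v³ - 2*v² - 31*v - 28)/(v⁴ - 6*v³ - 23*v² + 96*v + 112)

1/(v - 4)

Factor: v³ - 2*v² - 31*v - 28 = (v + 4)·(v + 1)·(v - 7);  v⁴ - 6*v³ - 23*v² + 96*v + 112 = (v - 7)·(v - 4)·(v + 4)·(v + 1)
Cancel the common factors (v + 4), (v + 1), (v - 7).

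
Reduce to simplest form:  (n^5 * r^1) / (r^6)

Quotient: n^5 * (r^-5)

n^5/r^5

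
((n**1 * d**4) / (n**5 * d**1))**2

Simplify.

Inside the bracket: (n**-4) * d**3
Raise to the power 2: (n**-8) * d**6

d**6/n**8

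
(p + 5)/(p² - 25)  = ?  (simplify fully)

1/(p - 5)

Factor: p² - 25 = (p - 5)·(p + 5)
Cancel the common factor (p + 5).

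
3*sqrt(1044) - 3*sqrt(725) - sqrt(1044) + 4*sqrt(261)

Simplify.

3*sqrt(1044) = 18*sqrt(29); 3*sqrt(725) = 15*sqrt(29); sqrt(1044) = 6*sqrt(29); 4*sqrt(261) = 12*sqrt(29)
Combine: (18 - 15 - 6 + 12)·sqrt(29) = 9*sqrt(29)

9*sqrt(29)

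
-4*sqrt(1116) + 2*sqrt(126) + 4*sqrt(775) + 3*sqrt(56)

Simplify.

-4*sqrt(31) + 12*sqrt(14)

4*sqrt(1116) = 24*sqrt(31); 2*sqrt(126) = 6*sqrt(14); 4*sqrt(775) = 20*sqrt(31); 3*sqrt(56) = 6*sqrt(14)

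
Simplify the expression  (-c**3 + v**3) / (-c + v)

c**2 + c*v + v**2

v**3 - c**3 = (-c + v)(c**2 + c*v + v**2).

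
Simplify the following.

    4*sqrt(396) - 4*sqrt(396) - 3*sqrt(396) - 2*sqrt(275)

-28*sqrt(11)

4*sqrt(396) = 24*sqrt(11); 4*sqrt(396) = 24*sqrt(11); 3*sqrt(396) = 18*sqrt(11); 2*sqrt(275) = 10*sqrt(11)
Combine: (24 - 24 - 18 - 10)·sqrt(11) = -28*sqrt(11)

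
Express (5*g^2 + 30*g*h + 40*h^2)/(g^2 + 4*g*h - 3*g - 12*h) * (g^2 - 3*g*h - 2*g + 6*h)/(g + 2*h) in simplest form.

(5*g^2 - 15*g*h - 10*g + 30*h)/(g - 3)

Factor: 5*g^2 + 30*g*h + 40*h^2 = 5*(g + 2*h)*(g + 4*h);  g^2 + 4*g*h - 3*g - 12*h = (g - 3)*(g + 4*h);  g^2 - 3*g*h - 2*g + 6*h = (g - 3*h)*(g - 2)
Cancel the common factors (g + 2*h), (g + 4*h).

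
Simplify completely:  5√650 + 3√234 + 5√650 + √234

5√650 = 25*√26; 3√234 = 9*√26; 5√650 = 25*√26; √234 = 3*√26
Combine: (25 + 9 + 25 + 3)·√26 = 62*√26

62*√26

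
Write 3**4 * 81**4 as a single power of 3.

3**4 = 3**4; 81**4 = 3**16
Combine exponents: 3**20

3**20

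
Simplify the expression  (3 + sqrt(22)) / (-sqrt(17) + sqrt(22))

Multiply numerator and denominator by sqrt(17) + sqrt(22).
Denominator becomes 5; numerator becomes 3*sqrt(17) + 3*sqrt(22) + sqrt(374) + 22.

(3*sqrt(17) + 3*sqrt(22) + sqrt(374) + 22)/5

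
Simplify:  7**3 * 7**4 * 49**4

7**3 = 7**3; 7**4 = 7**4; 49**4 = 7**8
Combine exponents: 7**15

7**15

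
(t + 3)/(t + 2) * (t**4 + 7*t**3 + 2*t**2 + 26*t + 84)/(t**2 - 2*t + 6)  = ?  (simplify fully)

Factor: t**4 + 7*t**3 + 2*t**2 + 26*t + 84 = (t**2 - 2*t + 6)*(t + 7)*(t + 2)
Cancel the common factors (t**2 - 2*t + 6), (t + 2).

t**2 + 10*t + 21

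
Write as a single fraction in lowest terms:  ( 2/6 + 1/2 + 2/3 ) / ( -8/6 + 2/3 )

Numerator: 2/6 + 1/2 + 2/3 = 3/2
Denominator: -8/6 + 2/3 = -2/3
Divide: (3/2) · (-3/2) = -9/4

-9/4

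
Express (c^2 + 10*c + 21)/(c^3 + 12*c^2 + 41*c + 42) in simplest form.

Factor: c^2 + 10*c + 21 = (c + 3)*(c + 7);  c^3 + 12*c^2 + 41*c + 42 = (c + 7)*(c + 3)*(c + 2)
Cancel the common factors (c + 3), (c + 7).

1/(c + 2)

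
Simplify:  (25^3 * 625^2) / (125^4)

25^3 = 5^6; 625^2 = 5^8; 125^4 = 5^12
Combine exponents: 5^2

5^2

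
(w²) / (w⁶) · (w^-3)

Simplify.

Quotient: (w^-4)
Multiply by (w^-3): add exponents.

w^(-7)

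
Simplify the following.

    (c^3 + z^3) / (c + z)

c^2 - c*z + z^2

Factor as (a+b)(a^2-ab+b^2) with a=z, b=c.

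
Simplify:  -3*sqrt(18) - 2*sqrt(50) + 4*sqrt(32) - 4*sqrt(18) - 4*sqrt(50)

-35*sqrt(2)

3*sqrt(18) = 9*sqrt(2); 2*sqrt(50) = 10*sqrt(2); 4*sqrt(32) = 16*sqrt(2); 4*sqrt(18) = 12*sqrt(2); 4*sqrt(50) = 20*sqrt(2)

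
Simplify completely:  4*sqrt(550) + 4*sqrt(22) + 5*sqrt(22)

29*sqrt(22)

4*sqrt(550) = 20*sqrt(22); 4*sqrt(22) = 4*sqrt(22); 5*sqrt(22) = 5*sqrt(22)
Combine: (20 + 4 + 5)·sqrt(22) = 29*sqrt(22)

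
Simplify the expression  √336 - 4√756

√336 = 4*√21; 4√756 = 24*√21
Combine: (4 - 24)·√21 = -20*√21

-20*√21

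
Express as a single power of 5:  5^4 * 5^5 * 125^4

5^21

5^4 = 5^4; 5^5 = 5^5; 125^4 = 5^12
Combine exponents: 5^21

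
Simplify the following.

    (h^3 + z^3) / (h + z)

Apply the sum-of-cubes factorisation and cancel (h + z).

h^2 - h*z + z^2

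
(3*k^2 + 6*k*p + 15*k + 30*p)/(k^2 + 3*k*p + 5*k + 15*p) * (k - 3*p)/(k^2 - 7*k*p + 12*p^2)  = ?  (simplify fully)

(-3*k - 6*p)/(-k^2 + k*p + 12*p^2)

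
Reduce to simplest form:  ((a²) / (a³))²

a^(-2)

Inside the bracket: (a^-1)
Raise to the power 2: (a^-2)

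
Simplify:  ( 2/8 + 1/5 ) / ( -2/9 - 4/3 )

-81/280

Numerator: 2/8 + 1/5 = 9/20
Denominator: -2/9 - 4/3 = -14/9
Divide: (9/20) · (-9/14) = -81/280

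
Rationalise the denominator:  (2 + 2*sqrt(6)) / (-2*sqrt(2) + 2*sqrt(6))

Multiply numerator and denominator by 2*sqrt(2) + 2*sqrt(6).
Denominator becomes 16; numerator becomes 4*sqrt(2) + 4*sqrt(6) + 8*sqrt(3) + 24.

(sqrt(2) + sqrt(6) + 2*sqrt(3) + 6)/4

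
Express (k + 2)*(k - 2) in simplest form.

(k)^2 - (2)^2 = k^2 - 4.

k^2 - 4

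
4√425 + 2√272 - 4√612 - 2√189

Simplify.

4√425 = 20*√17; 2√272 = 8*√17; 4√612 = 24*√17; 2√189 = 6*√21

-6*√21 + 4*√17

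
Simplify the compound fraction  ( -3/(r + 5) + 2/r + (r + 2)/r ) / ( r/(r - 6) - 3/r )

(r^3 - 16*r - 120)/(r^3 + 2*r^2 + 3*r + 90)

Numerator: -3/(r + 5) + 2/r + (r + 2)/r = (r^2 + 6*r + 20)/(r^2 + 5*r)
Denominator: r/(r - 6) - 3/r = (r^2 - 3*r + 18)/(r^2 - 6*r)
Divide: ((r^2 + 6*r + 20)/(r^2 + 5*r)) · ((r^2 - 6*r)/(r^2 - 3*r + 18)) = (r^3 - 16*r - 120)/(r^3 + 2*r^2 + 3*r + 90)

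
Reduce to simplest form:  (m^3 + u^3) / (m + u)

Factor as (a+b)(a^2-ab+b^2) with a=m, b=u.

m^2 - m*u + u^2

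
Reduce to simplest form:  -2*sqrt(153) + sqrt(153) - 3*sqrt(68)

-9*sqrt(17)

2*sqrt(153) = 6*sqrt(17); sqrt(153) = 3*sqrt(17); 3*sqrt(68) = 6*sqrt(17)
Combine: (-6 + 3 - 6)·sqrt(17) = -9*sqrt(17)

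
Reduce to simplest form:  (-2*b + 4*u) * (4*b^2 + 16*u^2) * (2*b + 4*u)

Pair the conjugate factors: ((4*u)+(2*b))((4*u)-(2*b)) = -4*b^2 + 16*u^2, then repeat with the next factor.

-16*b^4 + 256*u^4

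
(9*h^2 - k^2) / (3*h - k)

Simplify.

3*h + k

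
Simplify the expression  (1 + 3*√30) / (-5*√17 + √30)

(-15*√510 - 90 - 5*√17 - √30)/395

Multiply numerator and denominator by √30 + 5*√17.
Denominator becomes -395; numerator becomes √30 + 5*√17 + 90 + 15*√510.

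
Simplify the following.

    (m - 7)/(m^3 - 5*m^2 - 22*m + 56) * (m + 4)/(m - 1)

1/(m^2 - 3*m + 2)

Factor: m^3 - 5*m^2 - 22*m + 56 = (m + 4)*(m - 2)*(m - 7)
Cancel the common factors (m + 4), (m - 7).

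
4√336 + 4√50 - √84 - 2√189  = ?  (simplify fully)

20*√2 + 8*√21

4√336 = 16*√21; 4√50 = 20*√2; √84 = 2*√21; 2√189 = 6*√21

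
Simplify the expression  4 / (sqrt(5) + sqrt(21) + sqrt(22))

Group as (sqrt(21) + sqrt(22)) + sqrt(5); multiply by (sqrt(21) + sqrt(22)) - sqrt(5), then rationalise the remaining surd.

(-2*sqrt(2310) + 4*sqrt(22) + 6*sqrt(21) + 38*sqrt(5))/101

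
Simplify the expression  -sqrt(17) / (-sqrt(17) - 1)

(-sqrt(17) + 17)/16

Multiply numerator and denominator by -1 + sqrt(17).
Denominator becomes -16; numerator becomes -17 + sqrt(17).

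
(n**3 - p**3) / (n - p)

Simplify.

n**3 - p**3 = (n - p)(n**2 + n*p + p**2).

n**2 + n*p + p**2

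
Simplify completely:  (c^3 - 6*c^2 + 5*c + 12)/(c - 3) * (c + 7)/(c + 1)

Factor: c^3 - 6*c^2 + 5*c + 12 = (c + 1)*(c - 3)*(c - 4)
Cancel the common factors (c - 3), (c + 1).

c^2 + 3*c - 28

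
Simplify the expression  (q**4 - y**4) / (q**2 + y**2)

q**2 - y**2

Difference of fourth powers: factor out (q**2 + y**2).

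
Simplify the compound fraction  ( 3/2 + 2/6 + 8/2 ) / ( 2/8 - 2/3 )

-14

Numerator: 3/2 + 2/6 + 8/2 = 35/6
Denominator: 2/8 - 2/3 = -5/12
Divide: (35/6) · (-12/5) = -14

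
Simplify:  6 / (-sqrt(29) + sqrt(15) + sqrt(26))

(-6*sqrt(29) + 9*sqrt(26) + 20*sqrt(15) + sqrt(11310))/118

Group as (sqrt(15) + sqrt(26)) - sqrt(29); multiply by (sqrt(15) + sqrt(26)) + sqrt(29), then rationalise the remaining surd.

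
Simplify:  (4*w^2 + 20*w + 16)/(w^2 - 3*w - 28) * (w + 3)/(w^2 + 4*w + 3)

4/(w - 7)

Factor: 4*w^2 + 20*w + 16 = 4*(w + 1)*(w + 4);  w^2 - 3*w - 28 = (w + 4)*(w - 7);  w^2 + 4*w + 3 = (w + 3)*(w + 1)
Cancel the common factors (w + 4), (w + 1), (w + 3).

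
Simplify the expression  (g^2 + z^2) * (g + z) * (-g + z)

(z+g)(z-g) = -g^2 + z^2; continue pairing.

-g^4 + z^4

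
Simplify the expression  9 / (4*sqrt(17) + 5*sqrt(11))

-12*sqrt(17) + 15*sqrt(11)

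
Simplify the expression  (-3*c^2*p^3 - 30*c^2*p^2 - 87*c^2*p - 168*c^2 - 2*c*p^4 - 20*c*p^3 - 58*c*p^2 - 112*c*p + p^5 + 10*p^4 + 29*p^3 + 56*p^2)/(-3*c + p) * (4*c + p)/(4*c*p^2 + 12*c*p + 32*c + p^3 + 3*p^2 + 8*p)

Factor: -3*c^2*p^3 - 30*c^2*p^2 - 87*c^2*p - 168*c^2 - 2*c*p^4 - 20*c*p^3 - 58*c*p^2 - 112*c*p + p^5 + 10*p^4 + 29*p^3 + 56*p^2 = (-3*c + p)*(c + p)*(p + 7)*(p^2 + 3*p + 8);  4*c*p^2 + 12*c*p + 32*c + p^3 + 3*p^2 + 8*p = (4*c + p)*(p^2 + 3*p + 8)
Cancel the common factors (p^2 + 3*p + 8), (4*c + p), (-3*c + p).

c*p + 7*c + p^2 + 7*p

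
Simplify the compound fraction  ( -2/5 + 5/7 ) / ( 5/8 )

Numerator: -2/5 + 5/7 = 11/35
Denominator: 5/8 = 5/8
Divide: (11/35) · (8/5) = 88/175

88/175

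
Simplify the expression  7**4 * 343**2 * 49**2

7**14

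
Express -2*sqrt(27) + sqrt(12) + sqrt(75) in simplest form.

2*sqrt(27) = 6*sqrt(3); sqrt(12) = 2*sqrt(3); sqrt(75) = 5*sqrt(3)
Combine: (-6 + 2 + 5)·sqrt(3) = sqrt(3)

sqrt(3)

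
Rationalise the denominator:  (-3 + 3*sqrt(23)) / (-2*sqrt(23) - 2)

(-36 + 3*sqrt(23))/22

Multiply numerator and denominator by -2 + 2*sqrt(23).
Denominator becomes -88; numerator becomes -12*sqrt(23) + 144.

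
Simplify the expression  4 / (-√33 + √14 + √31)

Group as (√14 + √31) - √33; multiply by (√14 + √31) + √33, then rationalise the remaining surd.

(-6*√33 + 8*√31 + 25*√14 + √14322)/199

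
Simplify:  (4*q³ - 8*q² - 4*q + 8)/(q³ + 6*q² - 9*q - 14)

(4*q - 4)/(q + 7)

Factor: 4*q³ - 8*q² - 4*q + 8 = 4·(q - 1)·(q - 2)·(q + 1);  q³ + 6*q² - 9*q - 14 = (q - 2)·(q + 7)·(q + 1)
Cancel the common factors (q - 2), (q + 1).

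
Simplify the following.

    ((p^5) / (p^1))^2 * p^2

p^10

Inside the bracket: p^4
Raise to the power 2: p^8
Multiply by p^2: add exponents.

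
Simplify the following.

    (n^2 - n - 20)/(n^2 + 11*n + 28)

(n - 5)/(n + 7)

Factor: n^2 - n - 20 = (n + 4)*(n - 5);  n^2 + 11*n + 28 = (n + 7)*(n + 4)
Cancel the common factor (n + 4).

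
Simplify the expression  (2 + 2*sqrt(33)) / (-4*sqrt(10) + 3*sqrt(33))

Multiply numerator and denominator by 4*sqrt(10) + 3*sqrt(33).
Denominator becomes 137; numerator becomes 8*sqrt(10) + 6*sqrt(33) + 8*sqrt(330) + 198.

(8*sqrt(10) + 6*sqrt(33) + 8*sqrt(330) + 198)/137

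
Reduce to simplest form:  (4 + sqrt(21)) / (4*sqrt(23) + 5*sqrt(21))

(-4*sqrt(483) - 16*sqrt(23) + 20*sqrt(21) + 105)/157

Multiply numerator and denominator by -4*sqrt(23) + 5*sqrt(21).
Denominator becomes 157; numerator becomes -4*sqrt(483) - 16*sqrt(23) + 20*sqrt(21) + 105.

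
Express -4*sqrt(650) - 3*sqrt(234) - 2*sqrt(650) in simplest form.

-39*sqrt(26)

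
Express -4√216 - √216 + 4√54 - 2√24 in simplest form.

4√216 = 24*√6; √216 = 6*√6; 4√54 = 12*√6; 2√24 = 4*√6
Combine: (-24 - 6 + 12 - 4)·√6 = -22*√6

-22*√6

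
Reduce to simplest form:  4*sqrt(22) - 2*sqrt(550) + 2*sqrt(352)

4*sqrt(22) = 4*sqrt(22); 2*sqrt(550) = 10*sqrt(22); 2*sqrt(352) = 8*sqrt(22)
Combine: (4 - 10 + 8)·sqrt(22) = 2*sqrt(22)

2*sqrt(22)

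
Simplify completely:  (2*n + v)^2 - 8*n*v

(2*n - v)^2

After expansion: 4*n^2 - 4*n*v + v^2 — a perfect-square trinomial.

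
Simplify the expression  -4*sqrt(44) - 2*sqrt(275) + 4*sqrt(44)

-10*sqrt(11)

4*sqrt(44) = 8*sqrt(11); 2*sqrt(275) = 10*sqrt(11); 4*sqrt(44) = 8*sqrt(11)
Combine: (-8 - 10 + 8)·sqrt(11) = -10*sqrt(11)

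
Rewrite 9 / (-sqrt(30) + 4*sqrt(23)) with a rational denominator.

(9*sqrt(30) + 36*sqrt(23))/338

Multiply numerator and denominator by sqrt(30) + 4*sqrt(23).
Denominator becomes 338; numerator becomes 9*sqrt(30) + 36*sqrt(23).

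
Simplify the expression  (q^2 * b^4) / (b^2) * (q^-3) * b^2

Quotient: q^2 * b^2
Multiply by (q^-3) * b^2: add exponents.

b^4/q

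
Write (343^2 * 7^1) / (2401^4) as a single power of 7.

7^(-9)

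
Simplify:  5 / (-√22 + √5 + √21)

(-10*√22 + 15*√21 + 95*√5 + 5*√2310)/202

Group as (√5 + √21) - √22; multiply by (√5 + √21) + √22, then rationalise the remaining surd.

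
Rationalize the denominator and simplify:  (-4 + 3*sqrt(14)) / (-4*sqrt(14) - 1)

Multiply numerator and denominator by -1 + 4*sqrt(14).
Denominator becomes -223; numerator becomes -19*sqrt(14) + 172.

(-172 + 19*sqrt(14))/223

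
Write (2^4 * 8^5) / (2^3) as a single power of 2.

2^16

2^4 = 2^4; 8^5 = 2^15; 2^3 = 2^3
Combine exponents: 2^16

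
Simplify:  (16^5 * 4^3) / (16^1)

16^5 = 2^20; 4^3 = 2^6; 16^1 = 2^4
Combine exponents: 2^22

2^22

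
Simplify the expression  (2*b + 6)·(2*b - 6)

4*b² - 36

Product of conjugates: (P+Q)(P-Q) = P^2 - Q^2.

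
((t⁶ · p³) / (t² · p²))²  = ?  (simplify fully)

p²*t⁸

Inside the bracket: t⁴ · p¹
Raise to the power 2: t⁸ · p²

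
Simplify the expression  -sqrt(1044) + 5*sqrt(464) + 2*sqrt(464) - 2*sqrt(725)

12*sqrt(29)

sqrt(1044) = 6*sqrt(29); 5*sqrt(464) = 20*sqrt(29); 2*sqrt(464) = 8*sqrt(29); 2*sqrt(725) = 10*sqrt(29)
Combine: (-6 + 20 + 8 - 10)·sqrt(29) = 12*sqrt(29)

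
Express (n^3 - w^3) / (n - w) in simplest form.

n^2 + n*w + w^2

n^3 - w^3 = (n - w)(n^2 + n*w + w^2).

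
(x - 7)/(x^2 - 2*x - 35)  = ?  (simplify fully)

1/(x + 5)

Factor: x^2 - 2*x - 35 = (x + 5)*(x - 7)
Cancel the common factor (x - 7).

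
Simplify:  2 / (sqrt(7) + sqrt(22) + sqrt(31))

Group as (sqrt(22) + sqrt(31)) + sqrt(7); multiply by (sqrt(22) + sqrt(31)) - sqrt(7), then rationalise the remaining surd.

(-sqrt(4774) - sqrt(31) + 8*sqrt(22) + 23*sqrt(7))/153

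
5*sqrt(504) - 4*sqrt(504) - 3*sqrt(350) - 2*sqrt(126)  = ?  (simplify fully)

5*sqrt(504) = 30*sqrt(14); 4*sqrt(504) = 24*sqrt(14); 3*sqrt(350) = 15*sqrt(14); 2*sqrt(126) = 6*sqrt(14)
Combine: (30 - 24 - 15 - 6)·sqrt(14) = -15*sqrt(14)

-15*sqrt(14)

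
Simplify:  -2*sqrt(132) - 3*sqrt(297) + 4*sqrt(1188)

11*sqrt(33)

2*sqrt(132) = 4*sqrt(33); 3*sqrt(297) = 9*sqrt(33); 4*sqrt(1188) = 24*sqrt(33)
Combine: (-4 - 9 + 24)·sqrt(33) = 11*sqrt(33)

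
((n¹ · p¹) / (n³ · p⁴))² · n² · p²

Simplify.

1/(n²*p⁴)

Inside the bracket: (n^-2) · (p^-3)
Raise to the power 2: (n^-4) · (p^-6)
Multiply by n² · p²: add exponents.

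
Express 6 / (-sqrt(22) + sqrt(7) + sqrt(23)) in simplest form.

(-12*sqrt(22) + 9*sqrt(23) + 57*sqrt(7) + 3*sqrt(3542))/145

Group as (sqrt(7) + sqrt(23)) - sqrt(22); multiply by (sqrt(7) + sqrt(23)) + sqrt(22), then rationalise the remaining surd.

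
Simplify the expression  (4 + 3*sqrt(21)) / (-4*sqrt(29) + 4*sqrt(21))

(-3*sqrt(609) - 63 - 4*sqrt(29) - 4*sqrt(21))/32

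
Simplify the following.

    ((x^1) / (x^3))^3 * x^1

Inside the bracket: (x^-2)
Raise to the power 3: (x^-6)
Multiply by x^1: add exponents.

x^(-5)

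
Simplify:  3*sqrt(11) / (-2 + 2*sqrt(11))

(3*sqrt(11) + 33)/20

Multiply numerator and denominator by -2*sqrt(11) - 2.
Denominator becomes -40; numerator becomes -66 - 6*sqrt(11).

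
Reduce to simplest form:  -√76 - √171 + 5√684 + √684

√76 = 2*√19; √171 = 3*√19; 5√684 = 30*√19; √684 = 6*√19
Combine: (-2 - 3 + 30 + 6)·√19 = 31*√19

31*√19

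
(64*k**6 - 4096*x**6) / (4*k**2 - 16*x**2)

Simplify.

16*k**4 + 64*k**2*x**2 + 256*x**4

64*k**6 - 4096*x**6 factors as -64*(-k + 2*x)*(k + 2*x)*(k**2 - 2*k*x + 4*x**2)*(k**2 + 2*k*x + 4*x**2).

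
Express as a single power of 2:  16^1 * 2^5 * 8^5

16^1 = 2^4; 2^5 = 2^5; 8^5 = 2^15
Combine exponents: 2^24

2^24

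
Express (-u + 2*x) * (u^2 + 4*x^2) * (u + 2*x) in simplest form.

Telescope via difference of squares: ((2*x)+u)((2*x)-u) = -u^2 + 4*x^2, then repeat with the next factor.

-u^4 + 16*x^4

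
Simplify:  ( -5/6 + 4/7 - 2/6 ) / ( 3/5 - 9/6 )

Numerator: -5/6 + 4/7 - 2/6 = -25/42
Denominator: 3/5 - 9/6 = -9/10
Divide: (-25/42) · (-10/9) = 125/189

125/189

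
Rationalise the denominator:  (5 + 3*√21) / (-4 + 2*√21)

(11*√21 + 73)/34

Multiply numerator and denominator by -2*√21 - 4.
Denominator becomes -68; numerator becomes -146 - 22*√21.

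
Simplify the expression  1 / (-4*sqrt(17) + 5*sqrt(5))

Multiply numerator and denominator by 5*sqrt(5) + 4*sqrt(17).
Denominator becomes -147; numerator becomes 5*sqrt(5) + 4*sqrt(17).

(-4*sqrt(17) - 5*sqrt(5))/147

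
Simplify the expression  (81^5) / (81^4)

81^5 = 3^20; 81^4 = 3^16
Combine exponents: 3^4

3^4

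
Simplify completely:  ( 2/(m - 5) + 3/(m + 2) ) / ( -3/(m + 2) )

Numerator: 2/(m - 5) + 3/(m + 2) = (5*m - 11)/(m**2 - 3*m - 10)
Denominator: -3/(m + 2) = -3/(m + 2)
Divide: ((5*m - 11)/(m**2 - 3*m - 10)) · (-m/3 - 2/3) = (-5*m + 11)/(3*m - 15)

(-5*m + 11)/(3*m - 15)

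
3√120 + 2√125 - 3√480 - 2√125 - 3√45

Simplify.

-6*√30 - 9*√5

3√120 = 6*√30; 2√125 = 10*√5; 3√480 = 12*√30; 2√125 = 10*√5; 3√45 = 9*√5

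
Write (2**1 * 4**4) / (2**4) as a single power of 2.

2**1 = 2**1; 4**4 = 2**8; 2**4 = 2**4
Combine exponents: 2**5

2**5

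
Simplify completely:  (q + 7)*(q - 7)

(q)^2 - (7)^2 = q^2 - 49.

q^2 - 49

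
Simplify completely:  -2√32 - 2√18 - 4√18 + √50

2√32 = 8*√2; 2√18 = 6*√2; 4√18 = 12*√2; √50 = 5*√2
Combine: (-8 - 6 - 12 + 5)·√2 = -21*√2

-21*√2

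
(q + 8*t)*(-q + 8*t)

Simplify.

-q^2 + 64*t^2

Difference of squares with P = 8*t, Q = q.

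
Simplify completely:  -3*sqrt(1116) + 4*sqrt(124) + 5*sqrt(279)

3*sqrt(1116) = 18*sqrt(31); 4*sqrt(124) = 8*sqrt(31); 5*sqrt(279) = 15*sqrt(31)
Combine: (-18 + 8 + 15)·sqrt(31) = 5*sqrt(31)

5*sqrt(31)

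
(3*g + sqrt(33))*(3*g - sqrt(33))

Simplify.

9*g^2 - 33

Product of conjugates: (P+Q)(P-Q) = P^2 - Q^2.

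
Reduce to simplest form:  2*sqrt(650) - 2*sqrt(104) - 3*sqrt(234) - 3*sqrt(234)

-12*sqrt(26)

2*sqrt(650) = 10*sqrt(26); 2*sqrt(104) = 4*sqrt(26); 3*sqrt(234) = 9*sqrt(26); 3*sqrt(234) = 9*sqrt(26)
Combine: (10 - 4 - 9 - 9)·sqrt(26) = -12*sqrt(26)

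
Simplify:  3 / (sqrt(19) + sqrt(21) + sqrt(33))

Group as (sqrt(21) + sqrt(33)) + sqrt(19); multiply by (sqrt(21) + sqrt(33)) - sqrt(19), then rationalise the remaining surd.

(-18*sqrt(1463) + 21*sqrt(33) + 93*sqrt(21) + 105*sqrt(19))/1547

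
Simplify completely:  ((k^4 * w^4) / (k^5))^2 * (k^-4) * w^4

w^12/k^6

Inside the bracket: (k^-1) * w^4
Raise to the power 2: (k^-2) * w^8
Multiply by (k^-4) * w^4: add exponents.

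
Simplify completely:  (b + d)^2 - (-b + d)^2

4*b*d

Write as f(d,b) - f(d,-b) and expand.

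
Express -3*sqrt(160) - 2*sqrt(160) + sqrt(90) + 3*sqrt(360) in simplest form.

sqrt(10)

3*sqrt(160) = 12*sqrt(10); 2*sqrt(160) = 8*sqrt(10); sqrt(90) = 3*sqrt(10); 3*sqrt(360) = 18*sqrt(10)
Combine: (-12 - 8 + 3 + 18)·sqrt(10) = sqrt(10)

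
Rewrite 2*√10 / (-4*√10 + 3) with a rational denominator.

(-80 - 6*√10)/151

Multiply numerator and denominator by 3 + 4*√10.
Denominator becomes -151; numerator becomes 6*√10 + 80.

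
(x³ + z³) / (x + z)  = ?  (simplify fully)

x² - x*z + z²

Factor as (a+b)(a^2-ab+b^2) with a=x, b=z.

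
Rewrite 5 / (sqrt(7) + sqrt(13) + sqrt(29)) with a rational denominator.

Group as (sqrt(7) + sqrt(13)) + sqrt(29); multiply by (sqrt(7) + sqrt(13)) - sqrt(29), then rationalise the remaining surd.

(-10*sqrt(2639) - 45*sqrt(29) + 115*sqrt(13) + 175*sqrt(7))/283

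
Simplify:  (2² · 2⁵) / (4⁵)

2^(-3)

2² = 2^2; 2⁵ = 2^5; 4⁵ = 2^10
Combine exponents: 2^(-3)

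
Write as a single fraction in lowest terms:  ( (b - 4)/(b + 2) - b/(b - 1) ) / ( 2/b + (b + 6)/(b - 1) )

Numerator: (b - 4)/(b + 2) - b/(b - 1) = (-7*b + 4)/(b² + b - 2)
Denominator: 2/b + (b + 6)/(b - 1) = (b² + 8*b - 2)/(b² - b)
Divide: ((-7*b + 4)/(b² + b - 2)) · ((b² - b)/(b² + 8*b - 2)) = (-7*b² + 4*b)/(b³ + 10*b² + 14*b - 4)

(-7*b² + 4*b)/(b³ + 10*b² + 14*b - 4)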